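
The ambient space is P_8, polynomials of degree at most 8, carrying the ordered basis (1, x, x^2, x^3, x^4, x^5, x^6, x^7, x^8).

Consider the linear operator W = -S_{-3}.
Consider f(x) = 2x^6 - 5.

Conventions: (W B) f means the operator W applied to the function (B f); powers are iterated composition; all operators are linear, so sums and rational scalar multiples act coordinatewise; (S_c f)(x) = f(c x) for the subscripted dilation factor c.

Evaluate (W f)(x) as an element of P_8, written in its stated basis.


S_{-3} f = 1458x^6 - 5
(-S_{-3}) f = -1458x^6 + 5

the image equals g(x) = -1458x^6 + 5


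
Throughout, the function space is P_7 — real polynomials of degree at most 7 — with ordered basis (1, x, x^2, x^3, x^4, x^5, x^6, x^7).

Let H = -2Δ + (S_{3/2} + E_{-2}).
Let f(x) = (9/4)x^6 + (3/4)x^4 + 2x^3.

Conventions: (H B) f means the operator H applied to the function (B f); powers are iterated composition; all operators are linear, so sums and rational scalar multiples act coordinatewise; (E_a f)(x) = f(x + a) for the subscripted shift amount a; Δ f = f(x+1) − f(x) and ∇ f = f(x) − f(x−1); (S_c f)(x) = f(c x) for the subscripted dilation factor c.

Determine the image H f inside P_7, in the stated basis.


Δ f = (27/2)x^5 + (135/4)x^4 + 48x^3 + (177/4)x^2 + (45/2)x + 5
(-2Δ) f = -27x^5 - (135/2)x^4 - 96x^3 - (177/2)x^2 - 45x - 10
S_{3/2} f = (6561/256)x^6 + (243/64)x^4 + (27/4)x^3
E_{-2} f = (9/4)x^6 - 27x^5 + (543/4)x^4 - 364x^3 + 546x^2 - 432x + 140
(S_{3/2} + E_{-2}) f = (7137/256)x^6 - 27x^5 + (8931/64)x^4 - (1429/4)x^3 + 546x^2 - 432x + 140
(-2Δ + (S_{3/2} + E_{-2})) f = (7137/256)x^6 - 54x^5 + (4611/64)x^4 - (1813/4)x^3 + (915/2)x^2 - 477x + 130

the result is g(x) = (7137/256)x^6 - 54x^5 + (4611/64)x^4 - (1813/4)x^3 + (915/2)x^2 - 477x + 130


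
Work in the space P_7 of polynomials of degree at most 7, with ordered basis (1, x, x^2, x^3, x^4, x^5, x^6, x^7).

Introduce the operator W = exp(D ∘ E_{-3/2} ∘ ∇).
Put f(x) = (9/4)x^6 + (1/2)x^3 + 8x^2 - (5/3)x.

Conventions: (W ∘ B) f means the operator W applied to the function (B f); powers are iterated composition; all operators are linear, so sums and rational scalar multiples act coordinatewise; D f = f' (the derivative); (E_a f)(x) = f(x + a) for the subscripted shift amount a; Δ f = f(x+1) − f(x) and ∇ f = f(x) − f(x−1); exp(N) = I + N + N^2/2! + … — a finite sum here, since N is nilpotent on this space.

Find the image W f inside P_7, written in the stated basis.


the image equals g(x) = (9/4)x^6 + (135/2)x^4 - (1079/2)x^3 + (8267/4)x^2 - (16601/3)x + 257387/32

order-1 term: (135/2)x^4 - 540x^3 + (6615/4)x^2 - 2292x + 39227/32
order-2 term: 405x^2 - 3240x + 13095/2
order-3 term: 270
the series for exp(D ∘ E_{-3/2} ∘ ∇) f terminates at order 3
exp(D ∘ E_{-3/2} ∘ ∇) f = (9/4)x^6 + (135/2)x^4 - (1079/2)x^3 + (8267/4)x^2 - (16601/3)x + 257387/32


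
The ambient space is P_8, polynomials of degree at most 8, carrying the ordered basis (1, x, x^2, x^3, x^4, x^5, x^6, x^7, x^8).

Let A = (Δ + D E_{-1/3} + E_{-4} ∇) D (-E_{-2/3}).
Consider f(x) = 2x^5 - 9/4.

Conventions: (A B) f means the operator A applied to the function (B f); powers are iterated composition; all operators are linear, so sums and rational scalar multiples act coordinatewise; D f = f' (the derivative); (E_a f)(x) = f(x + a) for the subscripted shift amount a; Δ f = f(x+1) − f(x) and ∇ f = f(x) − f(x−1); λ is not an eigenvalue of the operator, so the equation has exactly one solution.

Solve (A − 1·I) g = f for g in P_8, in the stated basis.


g(x) = -2x^5 + 120x^3 - 760x^2 + (3560/3)x + 379283/108

write g with unknown coordinates in the stated basis and equate coefficients in (A − 1·I) g = f
solving from the highest basis element down gives g = -2x^5 + 120x^3 - 760x^2 + (3560/3)x + 379283/108
check: A g = 120x^3 - 760x^2 + (3560/3)x + 94760/27
so A g − 1·g = 2x^5 - 9/4 = f ✓


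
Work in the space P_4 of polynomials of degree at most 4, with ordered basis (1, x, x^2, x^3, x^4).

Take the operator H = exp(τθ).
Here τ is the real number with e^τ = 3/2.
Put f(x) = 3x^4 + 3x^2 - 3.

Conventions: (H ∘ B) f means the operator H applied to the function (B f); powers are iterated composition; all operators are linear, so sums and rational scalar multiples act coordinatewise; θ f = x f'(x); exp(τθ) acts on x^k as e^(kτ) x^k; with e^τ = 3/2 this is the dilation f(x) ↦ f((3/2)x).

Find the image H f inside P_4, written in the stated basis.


exp(τθ) x^k = e^(kτ) x^k; with e^τ = 3/2 this sends x^k to (3/2)^k x^k
x^2 ↦ 9/4 x^2
x^4 ↦ 81/16 x^4
applying this coordinatewise to f: exp(τθ) f = (243/16)x^4 + (27/4)x^2 - 3

g(x) = (243/16)x^4 + (27/4)x^2 - 3


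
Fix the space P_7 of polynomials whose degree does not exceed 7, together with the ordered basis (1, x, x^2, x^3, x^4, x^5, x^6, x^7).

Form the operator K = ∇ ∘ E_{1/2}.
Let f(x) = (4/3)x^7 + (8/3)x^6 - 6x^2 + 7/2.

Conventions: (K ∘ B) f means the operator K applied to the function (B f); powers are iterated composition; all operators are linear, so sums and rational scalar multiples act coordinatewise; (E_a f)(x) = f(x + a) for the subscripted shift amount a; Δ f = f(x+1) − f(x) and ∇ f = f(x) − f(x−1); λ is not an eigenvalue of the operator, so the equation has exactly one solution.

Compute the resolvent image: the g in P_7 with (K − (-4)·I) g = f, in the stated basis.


the result is g(x) = (1/3)x^7 + (1/12)x^6 - (1/8)x^5 - (55/96)x^4 + (15/32)x^3 - (241/128)x^2 + (827/768)x + 591/1024

write g with unknown coordinates in the stated basis and equate coefficients in (K − (-4)·I) g = f
solving from the highest basis element down gives g = (1/3)x^7 + (1/12)x^6 - (1/8)x^5 - (55/96)x^4 + (15/32)x^3 - (241/128)x^2 + (827/768)x + 591/1024
check: K g = (7/3)x^6 + (1/2)x^5 + (55/24)x^4 - (15/8)x^3 + (49/32)x^2 - (827/192)x + 305/256
so K g − (-4)·g = (4/3)x^7 + (8/3)x^6 - 6x^2 + 7/2 = f ✓


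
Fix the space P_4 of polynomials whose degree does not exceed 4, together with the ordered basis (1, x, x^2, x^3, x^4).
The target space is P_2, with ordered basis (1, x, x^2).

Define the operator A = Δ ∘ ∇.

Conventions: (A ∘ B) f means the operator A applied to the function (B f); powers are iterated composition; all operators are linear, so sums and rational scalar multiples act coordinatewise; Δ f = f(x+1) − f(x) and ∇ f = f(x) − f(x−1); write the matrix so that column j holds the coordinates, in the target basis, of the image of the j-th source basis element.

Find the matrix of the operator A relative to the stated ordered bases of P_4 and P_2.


image of 1: 0
image of x: 0
image of x^2: 2
image of x^3: 6x
image of x^4: 12x^2 + 2
each image's coordinates form column j of the matrix

the matrix is [[0, 0, 2, 0, 2]; [0, 0, 0, 6, 0]; [0, 0, 0, 0, 12]] (rows listed top to bottom)


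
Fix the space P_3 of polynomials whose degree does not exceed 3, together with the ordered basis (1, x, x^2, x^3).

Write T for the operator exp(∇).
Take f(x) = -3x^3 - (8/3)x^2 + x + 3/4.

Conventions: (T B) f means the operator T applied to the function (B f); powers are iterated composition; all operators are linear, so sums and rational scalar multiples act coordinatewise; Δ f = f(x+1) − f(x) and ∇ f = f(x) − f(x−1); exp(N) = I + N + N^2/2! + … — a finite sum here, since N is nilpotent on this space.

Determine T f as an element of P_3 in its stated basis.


g(x) = -3x^3 - (35/3)x^2 - (13/3)x + 19/4

order-1 term: -9x^2 + (11/3)x + 2/3
order-2 term: -9x + 19/3
order-3 term: -3
the series for exp(∇) f terminates at order 3
exp(∇) f = -3x^3 - (35/3)x^2 - (13/3)x + 19/4


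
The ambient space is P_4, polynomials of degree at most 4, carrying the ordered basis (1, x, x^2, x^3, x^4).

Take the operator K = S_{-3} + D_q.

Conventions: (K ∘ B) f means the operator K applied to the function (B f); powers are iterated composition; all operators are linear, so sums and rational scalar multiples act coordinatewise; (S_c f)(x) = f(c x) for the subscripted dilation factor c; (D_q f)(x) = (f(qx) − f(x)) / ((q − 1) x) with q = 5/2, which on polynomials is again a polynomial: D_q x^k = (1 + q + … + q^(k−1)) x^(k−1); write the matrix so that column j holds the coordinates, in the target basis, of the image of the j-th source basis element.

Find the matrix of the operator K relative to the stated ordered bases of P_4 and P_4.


the matrix is [[1, 1, 0, 0, 0]; [0, -3, 7/2, 0, 0]; [0, 0, 9, 39/4, 0]; [0, 0, 0, -27, 203/8]; [0, 0, 0, 0, 81]] (rows listed top to bottom)

image of 1: 1
image of x: -3x + 1
image of x^2: 9x^2 + (7/2)x
image of x^3: -27x^3 + (39/4)x^2
image of x^4: 81x^4 + (203/8)x^3
each image's coordinates form column j of the matrix


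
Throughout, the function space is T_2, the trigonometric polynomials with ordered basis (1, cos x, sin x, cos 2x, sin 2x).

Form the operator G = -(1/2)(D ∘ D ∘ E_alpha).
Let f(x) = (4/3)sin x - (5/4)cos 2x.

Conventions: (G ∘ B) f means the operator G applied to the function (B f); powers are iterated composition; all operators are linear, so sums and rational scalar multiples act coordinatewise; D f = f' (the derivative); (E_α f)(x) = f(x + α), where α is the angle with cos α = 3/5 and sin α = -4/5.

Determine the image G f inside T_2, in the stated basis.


the result is g(x) = -(8/15)cos x + (2/5)sin x + (7/10)cos 2x - (12/5)sin 2x

E_alpha f = -(16/15)cos x + (4/5)sin x + (7/20)cos 2x - (6/5)sin 2x
D E_alpha f = (4/5)cos x + (16/15)sin x - (12/5)cos 2x - (7/10)sin 2x
D D E_alpha f = (16/15)cos x - (4/5)sin x - (7/5)cos 2x + (24/5)sin 2x
(-(1/2)(D ∘ D ∘ E_alpha)) f = -(8/15)cos x + (2/5)sin x + (7/10)cos 2x - (12/5)sin 2x


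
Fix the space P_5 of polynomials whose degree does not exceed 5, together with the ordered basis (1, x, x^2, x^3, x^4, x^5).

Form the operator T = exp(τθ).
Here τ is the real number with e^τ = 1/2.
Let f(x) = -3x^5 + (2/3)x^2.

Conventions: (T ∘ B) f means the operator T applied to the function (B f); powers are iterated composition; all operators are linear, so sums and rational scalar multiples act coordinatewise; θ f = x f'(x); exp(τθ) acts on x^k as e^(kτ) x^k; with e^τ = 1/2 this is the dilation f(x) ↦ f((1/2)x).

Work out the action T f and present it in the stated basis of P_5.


the result is g(x) = -(3/32)x^5 + (1/6)x^2

exp(τθ) x^k = e^(kτ) x^k; with e^τ = 1/2 this sends x^k to (1/2)^k x^k
x^2 ↦ 1/4 x^2
x^5 ↦ 1/32 x^5
applying this coordinatewise to f: exp(τθ) f = -(3/32)x^5 + (1/6)x^2


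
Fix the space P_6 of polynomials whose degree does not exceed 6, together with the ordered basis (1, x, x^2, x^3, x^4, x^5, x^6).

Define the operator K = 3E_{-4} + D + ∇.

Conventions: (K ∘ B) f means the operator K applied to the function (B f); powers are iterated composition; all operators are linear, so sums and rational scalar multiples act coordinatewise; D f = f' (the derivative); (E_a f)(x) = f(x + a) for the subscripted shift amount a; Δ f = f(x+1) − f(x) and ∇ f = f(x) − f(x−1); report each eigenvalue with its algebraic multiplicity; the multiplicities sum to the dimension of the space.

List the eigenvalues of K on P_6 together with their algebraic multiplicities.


λ = 3 (multiplicity 7)

image of 1: 3
image of x: 3x - 10
image of x^2: 3x^2 - 20x + 47
image of x^3: 3x^3 - 30x^2 + 141x - 191
image of x^4: 3x^4 - 40x^3 + 282x^2 - 764x + 767
image of x^5: 3x^5 - 50x^4 + 470x^3 - 1910x^2 + 3835x - 3071
image of x^6: 3x^6 - 60x^5 + 705x^4 - 3820x^3 + 11505x^2 - 18426x + 12287
the matrix is upper triangular; its diagonal is (3, 3, 3, 3, 3, 3, 3)
for a triangular matrix the eigenvalues are the diagonal entries, with algebraic multiplicity their repetition count


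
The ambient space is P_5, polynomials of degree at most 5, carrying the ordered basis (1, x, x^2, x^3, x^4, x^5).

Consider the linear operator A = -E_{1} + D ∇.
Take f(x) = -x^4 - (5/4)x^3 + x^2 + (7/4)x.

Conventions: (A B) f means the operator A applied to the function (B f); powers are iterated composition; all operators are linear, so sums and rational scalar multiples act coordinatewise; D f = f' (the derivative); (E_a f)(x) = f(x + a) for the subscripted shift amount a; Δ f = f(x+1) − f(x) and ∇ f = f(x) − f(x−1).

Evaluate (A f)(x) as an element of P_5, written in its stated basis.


E_{1} f = -x^4 - (21/4)x^3 - (35/4)x^2 - 4x + 1/2
(-E_{1}) f = x^4 + (21/4)x^3 + (35/4)x^2 + 4x - 1/2
∇ f = -4x^3 + (9/4)x^2 + (7/4)x + 1/2
D ∇ f = -12x^2 + (9/2)x + 7/4
(-E_{1} + D ∇) f = x^4 + (21/4)x^3 - (13/4)x^2 + (17/2)x + 5/4

the image equals g(x) = x^4 + (21/4)x^3 - (13/4)x^2 + (17/2)x + 5/4


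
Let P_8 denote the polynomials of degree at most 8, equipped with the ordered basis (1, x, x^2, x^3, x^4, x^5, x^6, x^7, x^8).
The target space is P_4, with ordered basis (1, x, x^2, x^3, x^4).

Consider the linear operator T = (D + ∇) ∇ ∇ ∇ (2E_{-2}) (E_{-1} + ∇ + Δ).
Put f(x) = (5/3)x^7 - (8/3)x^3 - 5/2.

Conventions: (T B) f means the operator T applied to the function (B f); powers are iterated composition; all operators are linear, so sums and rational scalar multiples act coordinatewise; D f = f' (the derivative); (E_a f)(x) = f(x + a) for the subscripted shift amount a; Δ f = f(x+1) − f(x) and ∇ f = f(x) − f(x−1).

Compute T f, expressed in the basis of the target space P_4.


the result is g(x) = 5600x^3 - 46200x^2 + 133000x - 133000

E_{-1} f = (5/3)x^7 - (35/3)x^6 + 35x^5 - (175/3)x^4 + (167/3)x^3 - 27x^2 + (11/3)x - 3/2
∇ f = (35/3)x^6 - 35x^5 + (175/3)x^4 - (175/3)x^3 + 27x^2 - (11/3)x - 1
Δ f = (35/3)x^6 + 35x^5 + (175/3)x^4 + (175/3)x^3 + 27x^2 + (11/3)x - 1
(E_{-1} + ∇ + Δ) f = (5/3)x^7 + (35/3)x^6 + 35x^5 + (175/3)x^4 + (167/3)x^3 + 27x^2 + (11/3)x - 7/2
E_{-2} (E_{-1} + ∇ + Δ) f = (5/3)x^7 - (35/3)x^6 + 35x^5 - (175/3)x^4 + (167/3)x^3 - 27x^2 + (11/3)x - 3/2
(2E_{-2}) (E_{-1} + ∇ + Δ) f = (10/3)x^7 - (70/3)x^6 + 70x^5 - (350/3)x^4 + (334/3)x^3 - 54x^2 + (22/3)x - 3
∇ (2E_{-2}) (E_{-1} + ∇ + Δ) f = (70/3)x^6 - 210x^5 + (2450/3)x^4 - 1750x^3 + 2154x^2 - 1422x + 386
∇ ∇ (2E_{-2}) (E_{-1} + ∇ + Δ) f = 140x^5 - 1400x^4 + (17500/3)x^3 - 12600x^2 + (42044/3)x - 6376
∇ ∇ ∇ (2E_{-2}) (E_{-1} + ∇ + Δ) f = 700x^4 - 7000x^3 + 27300x^2 - 49000x + 33988
D (∇ ∇ ∇) (2E_{-2}) (E_{-1} + ∇ + Δ) f = 2800x^3 - 21000x^2 + 54600x - 49000
∇ (∇ ∇ ∇) (2E_{-2}) (E_{-1} + ∇ + Δ) f = 2800x^3 - 25200x^2 + 78400x - 84000
(D + ∇) (∇ ∇ ∇) (2E_{-2}) (E_{-1} + ∇ + Δ) f = 5600x^3 - 46200x^2 + 133000x - 133000


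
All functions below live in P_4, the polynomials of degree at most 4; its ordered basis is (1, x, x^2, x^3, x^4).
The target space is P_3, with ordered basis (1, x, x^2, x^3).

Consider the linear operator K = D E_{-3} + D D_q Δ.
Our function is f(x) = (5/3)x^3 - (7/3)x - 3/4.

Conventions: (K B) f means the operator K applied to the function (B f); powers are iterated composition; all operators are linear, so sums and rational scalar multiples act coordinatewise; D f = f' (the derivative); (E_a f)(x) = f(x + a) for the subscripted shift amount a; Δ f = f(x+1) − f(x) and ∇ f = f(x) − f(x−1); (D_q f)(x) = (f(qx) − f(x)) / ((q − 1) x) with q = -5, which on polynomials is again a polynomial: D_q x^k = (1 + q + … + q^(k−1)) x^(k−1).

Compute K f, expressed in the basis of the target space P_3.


the image equals g(x) = 5x^2 - 30x + 68/3

E_{-3} f = (5/3)x^3 - 15x^2 + (128/3)x - 155/4
D E_{-3} f = 5x^2 - 30x + 128/3
Δ f = 5x^2 + 5x - 2/3
D_q Δ f = -20x + 5
D D_q Δ f = -20
(D E_{-3} + D D_q Δ) f = 5x^2 - 30x + 68/3


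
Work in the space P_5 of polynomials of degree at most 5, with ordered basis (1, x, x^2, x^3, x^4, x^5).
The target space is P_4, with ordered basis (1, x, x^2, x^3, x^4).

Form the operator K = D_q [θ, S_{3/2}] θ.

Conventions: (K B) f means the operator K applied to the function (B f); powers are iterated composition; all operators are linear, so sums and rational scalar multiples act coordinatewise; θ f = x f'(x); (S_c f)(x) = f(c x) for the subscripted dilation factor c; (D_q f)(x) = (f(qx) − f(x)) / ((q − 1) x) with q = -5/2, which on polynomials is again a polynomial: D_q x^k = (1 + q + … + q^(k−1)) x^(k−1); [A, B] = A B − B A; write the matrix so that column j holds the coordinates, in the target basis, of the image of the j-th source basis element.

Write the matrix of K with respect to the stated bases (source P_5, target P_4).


image of 1: 0
image of x: 0
image of x^2: 0
image of x^3: 0
image of x^4: 0
image of x^5: 0
each image's coordinates form column j of the matrix

the matrix is [[0, 0, 0, 0, 0, 0]; [0, 0, 0, 0, 0, 0]; [0, 0, 0, 0, 0, 0]; [0, 0, 0, 0, 0, 0]; [0, 0, 0, 0, 0, 0]] (rows listed top to bottom)


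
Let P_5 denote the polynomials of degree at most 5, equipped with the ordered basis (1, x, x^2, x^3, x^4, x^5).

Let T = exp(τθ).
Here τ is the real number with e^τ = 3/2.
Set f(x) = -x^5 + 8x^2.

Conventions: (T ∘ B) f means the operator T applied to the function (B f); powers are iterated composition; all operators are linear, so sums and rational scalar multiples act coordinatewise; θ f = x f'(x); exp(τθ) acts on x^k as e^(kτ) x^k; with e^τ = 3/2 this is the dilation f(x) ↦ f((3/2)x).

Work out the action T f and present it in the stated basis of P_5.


exp(τθ) x^k = e^(kτ) x^k; with e^τ = 3/2 this sends x^k to (3/2)^k x^k
x^2 ↦ 9/4 x^2
x^5 ↦ 243/32 x^5
applying this coordinatewise to f: exp(τθ) f = -(243/32)x^5 + 18x^2

the image equals g(x) = -(243/32)x^5 + 18x^2


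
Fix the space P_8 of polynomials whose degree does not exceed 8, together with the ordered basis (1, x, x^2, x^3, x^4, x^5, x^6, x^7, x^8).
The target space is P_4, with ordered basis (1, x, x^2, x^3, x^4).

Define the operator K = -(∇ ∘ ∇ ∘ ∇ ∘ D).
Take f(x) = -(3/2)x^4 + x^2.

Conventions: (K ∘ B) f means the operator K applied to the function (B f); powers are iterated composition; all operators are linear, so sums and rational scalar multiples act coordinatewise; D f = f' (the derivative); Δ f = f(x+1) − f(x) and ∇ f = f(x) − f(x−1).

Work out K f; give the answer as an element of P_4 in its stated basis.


D f = -6x^3 + 2x
∇ D f = -18x^2 + 18x - 4
∇ (∇ ∘ D) f = -36x + 36
∇ ∇ (∇ ∘ D) f = -36
(-(∇ ∘ ∇ ∘ ∇ ∘ D)) f = 36

g(x) = 36


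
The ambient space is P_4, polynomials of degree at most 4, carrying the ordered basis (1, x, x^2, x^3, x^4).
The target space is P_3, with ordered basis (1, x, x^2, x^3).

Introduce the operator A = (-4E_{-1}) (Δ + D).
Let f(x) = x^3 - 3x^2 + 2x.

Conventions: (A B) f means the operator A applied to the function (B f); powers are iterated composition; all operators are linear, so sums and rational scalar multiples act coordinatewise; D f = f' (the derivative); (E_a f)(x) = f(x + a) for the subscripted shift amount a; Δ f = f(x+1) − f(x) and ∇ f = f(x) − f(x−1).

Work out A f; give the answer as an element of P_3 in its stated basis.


Δ f = 3x^2 - 3x
D f = 3x^2 - 6x + 2
(Δ + D) f = 6x^2 - 9x + 2
E_{-1} (Δ + D) f = 6x^2 - 21x + 17
(-4E_{-1}) (Δ + D) f = -24x^2 + 84x - 68

the result is g(x) = -24x^2 + 84x - 68


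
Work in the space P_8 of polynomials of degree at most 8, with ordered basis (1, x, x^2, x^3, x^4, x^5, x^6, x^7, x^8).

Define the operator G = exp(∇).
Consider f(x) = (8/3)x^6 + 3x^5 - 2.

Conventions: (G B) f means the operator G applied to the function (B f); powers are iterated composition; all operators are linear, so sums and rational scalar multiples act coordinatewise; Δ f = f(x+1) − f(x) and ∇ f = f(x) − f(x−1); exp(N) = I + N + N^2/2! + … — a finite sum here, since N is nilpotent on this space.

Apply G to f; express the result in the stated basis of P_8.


g(x) = (8/3)x^6 + 19x^5 + 15x^4 - (160/3)x^3 + 10x^2 + 47x - 20

order-1 term: 16x^5 - 25x^4 + (70/3)x^3 - 10x^2 + x + 1/3
order-2 term: 40x^4 - 130x^3 + 190x^2 - 135x + 113/3
order-3 term: (160/3)x^3 - 210x^2 + 310x - 165
order-4 term: 40x^2 - 145x + 430/3
order-5 term: 16x - 37
order-6 term: 8/3
the series for exp(∇) f terminates at order 6
exp(∇) f = (8/3)x^6 + 19x^5 + 15x^4 - (160/3)x^3 + 10x^2 + 47x - 20


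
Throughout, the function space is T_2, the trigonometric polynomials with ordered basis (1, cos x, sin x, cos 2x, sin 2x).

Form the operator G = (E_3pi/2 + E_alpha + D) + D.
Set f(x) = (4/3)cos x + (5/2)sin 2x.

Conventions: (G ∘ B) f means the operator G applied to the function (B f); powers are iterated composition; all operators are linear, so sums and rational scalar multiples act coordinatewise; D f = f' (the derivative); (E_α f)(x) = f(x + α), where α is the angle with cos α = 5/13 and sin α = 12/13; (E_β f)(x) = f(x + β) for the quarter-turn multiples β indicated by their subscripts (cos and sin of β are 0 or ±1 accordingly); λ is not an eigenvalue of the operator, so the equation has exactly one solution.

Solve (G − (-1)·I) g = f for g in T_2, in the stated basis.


write g with unknown coordinates in the stated basis and equate coefficients in (G − (-1)·I) g = f
solving from the highest basis element down gives g = (24/73)cos x + (100/219)sin x - (1990/3833)cos 2x - (595/7666)sin 2x
check: G g = (220/219)cos x - (100/219)sin x + (1990/3833)cos 2x + (9880/3833)sin 2x
so G g − (-1)·g = (4/3)cos x + (5/2)sin 2x = f ✓

the image equals g(x) = (24/73)cos x + (100/219)sin x - (1990/3833)cos 2x - (595/7666)sin 2x


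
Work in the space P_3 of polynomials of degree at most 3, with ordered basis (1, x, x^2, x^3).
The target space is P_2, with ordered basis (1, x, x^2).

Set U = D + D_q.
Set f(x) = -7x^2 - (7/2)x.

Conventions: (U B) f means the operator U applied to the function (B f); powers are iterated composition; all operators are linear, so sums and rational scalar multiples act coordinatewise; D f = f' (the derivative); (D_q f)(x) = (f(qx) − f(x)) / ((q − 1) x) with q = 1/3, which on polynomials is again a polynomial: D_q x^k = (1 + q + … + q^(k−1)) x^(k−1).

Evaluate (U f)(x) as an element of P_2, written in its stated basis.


the result is g(x) = -(70/3)x - 7

D f = -14x - 7/2
D_q f = -(28/3)x - 7/2
(D + D_q) f = -(70/3)x - 7


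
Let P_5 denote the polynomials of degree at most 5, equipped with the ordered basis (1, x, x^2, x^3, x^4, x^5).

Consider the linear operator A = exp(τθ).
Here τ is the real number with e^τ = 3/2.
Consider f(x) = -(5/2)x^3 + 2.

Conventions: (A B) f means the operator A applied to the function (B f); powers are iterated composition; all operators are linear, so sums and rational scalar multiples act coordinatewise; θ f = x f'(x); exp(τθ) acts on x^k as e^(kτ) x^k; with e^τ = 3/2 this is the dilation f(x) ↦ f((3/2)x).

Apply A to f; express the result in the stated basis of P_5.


exp(τθ) x^k = e^(kτ) x^k; with e^τ = 3/2 this sends x^k to (3/2)^k x^k
x^3 ↦ 27/8 x^3
applying this coordinatewise to f: exp(τθ) f = -(135/16)x^3 + 2

g(x) = -(135/16)x^3 + 2


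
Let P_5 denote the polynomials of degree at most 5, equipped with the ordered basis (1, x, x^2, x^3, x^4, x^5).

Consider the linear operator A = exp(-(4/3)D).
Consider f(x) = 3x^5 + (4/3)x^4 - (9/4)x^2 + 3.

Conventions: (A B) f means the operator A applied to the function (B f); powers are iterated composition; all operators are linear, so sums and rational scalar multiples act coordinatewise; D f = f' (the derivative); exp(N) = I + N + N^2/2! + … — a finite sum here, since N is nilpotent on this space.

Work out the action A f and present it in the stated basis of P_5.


order-1 term: -20x^4 - (64/9)x^3 + 6x
order-2 term: (160/3)x^3 + (128/9)x^2 - 4
order-3 term: -(640/9)x^2 - (1024/81)x
order-4 term: (1280/27)x + 1024/243
order-5 term: -1024/81
the series for exp(-(4/3)D) f terminates at order 5
exp(-(4/3)D) f = 3x^5 - (56/3)x^4 + (416/9)x^3 - (2129/36)x^2 + (3302/81)x - 2291/243

the result is g(x) = 3x^5 - (56/3)x^4 + (416/9)x^3 - (2129/36)x^2 + (3302/81)x - 2291/243


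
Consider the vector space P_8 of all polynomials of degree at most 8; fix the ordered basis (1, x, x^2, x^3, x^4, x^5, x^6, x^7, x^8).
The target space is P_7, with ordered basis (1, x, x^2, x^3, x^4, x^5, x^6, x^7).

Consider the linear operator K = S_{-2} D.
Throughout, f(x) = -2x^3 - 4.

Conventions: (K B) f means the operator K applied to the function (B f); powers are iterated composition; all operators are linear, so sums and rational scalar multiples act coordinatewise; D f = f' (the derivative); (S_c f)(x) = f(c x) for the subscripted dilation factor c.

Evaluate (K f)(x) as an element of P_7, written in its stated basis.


D f = -6x^2
S_{-2} D f = -24x^2

the image equals g(x) = -24x^2


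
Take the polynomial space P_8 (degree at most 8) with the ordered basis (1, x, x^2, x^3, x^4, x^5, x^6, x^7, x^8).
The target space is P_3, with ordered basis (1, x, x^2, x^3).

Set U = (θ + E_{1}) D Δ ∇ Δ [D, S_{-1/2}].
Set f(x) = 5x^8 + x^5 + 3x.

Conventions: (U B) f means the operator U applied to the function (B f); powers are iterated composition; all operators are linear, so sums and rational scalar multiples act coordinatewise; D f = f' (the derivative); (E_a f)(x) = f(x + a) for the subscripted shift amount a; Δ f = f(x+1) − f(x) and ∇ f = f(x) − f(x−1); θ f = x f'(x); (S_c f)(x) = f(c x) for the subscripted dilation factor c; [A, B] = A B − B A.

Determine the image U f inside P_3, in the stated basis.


S_{-1/2} f = (5/256)x^8 - (1/32)x^5 - (3/2)x
D S_{-1/2} f = (5/32)x^7 - (5/32)x^4 - 3/2
D f = 40x^7 + 5x^4 + 3
S_{-1/2} D f = -(5/16)x^7 + (5/16)x^4 + 3
[D, S_{-1/2}] f = (15/32)x^7 - (15/32)x^4 - 9/2
Δ [D, S_{-1/2}] f = (105/32)x^6 + (315/32)x^5 + (525/32)x^4 + (465/32)x^3 + (225/32)x^2 + (45/32)x
∇ Δ [D, S_{-1/2}] f = (315/16)x^5 + (525/16)x^3 - (45/8)x^2 + (105/16)x - 15/16
Δ ∇ Δ [D, S_{-1/2}] f = (1575/16)x^4 + (1575/8)x^3 + (4725/16)x^2 + (1485/8)x + 855/16
D Δ ∇ Δ [D, S_{-1/2}] f = (1575/4)x^3 + (4725/8)x^2 + (4725/8)x + 1485/8
θ (D Δ ∇) Δ [D, S_{-1/2}] f = (4725/4)x^3 + (4725/4)x^2 + (4725/8)x
E_{1} (D Δ ∇) Δ [D, S_{-1/2}] f = (1575/4)x^3 + (14175/8)x^2 + (23625/8)x + 14085/8
(θ + E_{1}) (D Δ ∇) Δ [D, S_{-1/2}] f = 1575x^3 + (23625/8)x^2 + (14175/4)x + 14085/8

the result is g(x) = 1575x^3 + (23625/8)x^2 + (14175/4)x + 14085/8


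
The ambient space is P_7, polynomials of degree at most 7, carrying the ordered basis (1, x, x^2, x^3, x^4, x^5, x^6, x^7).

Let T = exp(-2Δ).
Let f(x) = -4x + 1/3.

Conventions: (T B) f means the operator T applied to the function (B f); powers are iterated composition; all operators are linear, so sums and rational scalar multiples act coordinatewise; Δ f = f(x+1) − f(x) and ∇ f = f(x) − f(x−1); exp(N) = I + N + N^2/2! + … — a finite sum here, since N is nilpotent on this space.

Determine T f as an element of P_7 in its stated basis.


order-1 term: 8
the series for exp(-2Δ) f terminates at order 1
exp(-2Δ) f = -4x + 25/3

g(x) = -4x + 25/3


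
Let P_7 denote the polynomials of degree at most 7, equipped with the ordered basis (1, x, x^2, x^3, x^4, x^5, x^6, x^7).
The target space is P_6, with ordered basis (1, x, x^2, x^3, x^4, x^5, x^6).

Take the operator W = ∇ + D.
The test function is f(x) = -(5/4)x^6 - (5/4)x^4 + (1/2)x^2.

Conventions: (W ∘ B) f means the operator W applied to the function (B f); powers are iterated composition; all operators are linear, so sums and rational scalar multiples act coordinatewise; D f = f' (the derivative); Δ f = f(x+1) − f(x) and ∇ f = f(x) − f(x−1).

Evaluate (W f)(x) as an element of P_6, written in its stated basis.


the image equals g(x) = -15x^5 + (75/4)x^4 - 35x^3 + (105/4)x^2 - (21/2)x + 2

∇ f = -(15/2)x^5 + (75/4)x^4 - 30x^3 + (105/4)x^2 - (23/2)x + 2
D f = -(15/2)x^5 - 5x^3 + x
(∇ + D) f = -15x^5 + (75/4)x^4 - 35x^3 + (105/4)x^2 - (21/2)x + 2


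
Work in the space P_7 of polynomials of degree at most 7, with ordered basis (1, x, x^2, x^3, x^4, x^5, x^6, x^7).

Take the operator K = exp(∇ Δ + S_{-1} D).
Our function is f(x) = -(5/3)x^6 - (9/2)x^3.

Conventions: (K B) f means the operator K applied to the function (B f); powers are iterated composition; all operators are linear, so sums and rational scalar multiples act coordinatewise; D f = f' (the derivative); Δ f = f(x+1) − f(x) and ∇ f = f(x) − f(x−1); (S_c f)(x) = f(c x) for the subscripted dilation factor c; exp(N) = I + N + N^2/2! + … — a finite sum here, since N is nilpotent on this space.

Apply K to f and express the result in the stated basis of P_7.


order-1 term: 10x^5 - 50x^4 - (127/2)x^2 - 27x - 10/3
order-2 term: 25x^4 + 200x^3 - 300x^2 + (227/2)x - 127
order-3 term: -(100/3)x^3 + 300x^2 + 600x - 291/2
order-4 term: -25x^2 - 200x + 300
order-5 term: 10x - 50
order-6 term: 5/3
the series for exp(∇ Δ + S_{-1} D) f terminates at order 6
exp(∇ Δ + S_{-1} D) f = -(5/3)x^6 + 10x^5 - 25x^4 + (973/6)x^3 - (177/2)x^2 + (993/2)x - 145/6

the result is g(x) = -(5/3)x^6 + 10x^5 - 25x^4 + (973/6)x^3 - (177/2)x^2 + (993/2)x - 145/6


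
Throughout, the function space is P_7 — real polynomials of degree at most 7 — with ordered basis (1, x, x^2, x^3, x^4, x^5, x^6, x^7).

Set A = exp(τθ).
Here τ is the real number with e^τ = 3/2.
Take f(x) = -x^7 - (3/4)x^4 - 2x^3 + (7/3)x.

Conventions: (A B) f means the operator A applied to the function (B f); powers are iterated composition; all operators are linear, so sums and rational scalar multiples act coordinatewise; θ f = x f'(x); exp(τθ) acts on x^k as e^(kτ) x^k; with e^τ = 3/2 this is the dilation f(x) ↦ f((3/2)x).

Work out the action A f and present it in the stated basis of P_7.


exp(τθ) x^k = e^(kτ) x^k; with e^τ = 3/2 this sends x^k to (3/2)^k x^k
x ↦ 3/2 x
x^3 ↦ 27/8 x^3
x^4 ↦ 81/16 x^4
x^7 ↦ 2187/128 x^7
applying this coordinatewise to f: exp(τθ) f = -(2187/128)x^7 - (243/64)x^4 - (27/4)x^3 + (7/2)x

the result is g(x) = -(2187/128)x^7 - (243/64)x^4 - (27/4)x^3 + (7/2)x


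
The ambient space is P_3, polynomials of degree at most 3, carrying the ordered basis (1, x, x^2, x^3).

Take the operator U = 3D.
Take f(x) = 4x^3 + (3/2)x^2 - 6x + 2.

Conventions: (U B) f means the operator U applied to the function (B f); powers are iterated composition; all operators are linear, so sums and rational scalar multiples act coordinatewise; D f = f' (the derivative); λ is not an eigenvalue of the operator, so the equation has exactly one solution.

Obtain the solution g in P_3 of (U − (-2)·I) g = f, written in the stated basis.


the result is g(x) = 2x^3 - (33/4)x^2 + (87/4)x - 253/8

write g with unknown coordinates in the stated basis and equate coefficients in (U − (-2)·I) g = f
solving from the highest basis element down gives g = 2x^3 - (33/4)x^2 + (87/4)x - 253/8
check: U g = 18x^2 - (99/2)x + 261/4
so U g − (-2)·g = 4x^3 + (3/2)x^2 - 6x + 2 = f ✓


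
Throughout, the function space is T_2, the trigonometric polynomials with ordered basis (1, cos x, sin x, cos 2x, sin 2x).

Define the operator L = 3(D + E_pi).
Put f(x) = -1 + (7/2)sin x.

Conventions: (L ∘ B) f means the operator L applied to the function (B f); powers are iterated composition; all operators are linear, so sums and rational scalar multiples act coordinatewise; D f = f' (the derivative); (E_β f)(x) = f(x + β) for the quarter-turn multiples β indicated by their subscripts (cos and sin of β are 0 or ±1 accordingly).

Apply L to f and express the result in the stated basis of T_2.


the image equals g(x) = -3 + (21/2)cos x - (21/2)sin x

D f = (7/2)cos x
E_pi f = -1 - (7/2)sin x
(D + E_pi) f = -1 + (7/2)cos x - (7/2)sin x
(3(D + E_pi)) f = -3 + (21/2)cos x - (21/2)sin x


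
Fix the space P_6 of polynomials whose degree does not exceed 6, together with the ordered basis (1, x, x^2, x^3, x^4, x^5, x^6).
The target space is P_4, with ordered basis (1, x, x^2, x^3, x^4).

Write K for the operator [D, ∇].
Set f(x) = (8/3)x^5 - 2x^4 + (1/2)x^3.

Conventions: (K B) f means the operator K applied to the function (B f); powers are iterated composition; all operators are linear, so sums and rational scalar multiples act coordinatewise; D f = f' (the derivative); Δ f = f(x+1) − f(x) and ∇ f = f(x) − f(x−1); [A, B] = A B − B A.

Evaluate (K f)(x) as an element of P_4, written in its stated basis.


the result is g(x) = 0

∇ f = (40/3)x^4 - (104/3)x^3 + (241/6)x^2 - (137/6)x + 31/6
D ∇ f = (160/3)x^3 - 104x^2 + (241/3)x - 137/6
D f = (40/3)x^4 - 8x^3 + (3/2)x^2
∇ D f = (160/3)x^3 - 104x^2 + (241/3)x - 137/6
[D, ∇] f = 0


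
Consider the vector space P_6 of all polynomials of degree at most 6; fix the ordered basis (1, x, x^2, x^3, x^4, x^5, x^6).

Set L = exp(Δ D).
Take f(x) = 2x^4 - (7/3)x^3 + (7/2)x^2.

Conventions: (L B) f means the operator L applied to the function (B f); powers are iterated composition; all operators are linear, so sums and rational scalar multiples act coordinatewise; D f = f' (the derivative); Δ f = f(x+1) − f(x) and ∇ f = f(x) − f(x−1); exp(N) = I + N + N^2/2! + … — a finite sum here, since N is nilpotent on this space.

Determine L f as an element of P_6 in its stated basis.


the image equals g(x) = 2x^4 - (7/3)x^3 + (55/2)x^2 + 10x + 32

order-1 term: 24x^2 + 10x + 8
order-2 term: 24
the series for exp(Δ D) f terminates at order 2
exp(Δ D) f = 2x^4 - (7/3)x^3 + (55/2)x^2 + 10x + 32


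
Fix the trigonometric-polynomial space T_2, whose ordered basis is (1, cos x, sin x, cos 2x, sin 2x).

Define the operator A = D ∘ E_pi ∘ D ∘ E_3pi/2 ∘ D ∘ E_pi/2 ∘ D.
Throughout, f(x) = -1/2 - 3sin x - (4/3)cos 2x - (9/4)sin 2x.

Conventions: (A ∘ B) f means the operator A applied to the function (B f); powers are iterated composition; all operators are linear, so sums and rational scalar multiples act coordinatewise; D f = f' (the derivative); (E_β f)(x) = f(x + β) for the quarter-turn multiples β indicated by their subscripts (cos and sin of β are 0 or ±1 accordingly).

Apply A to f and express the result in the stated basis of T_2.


D f = -3cos x - (9/2)cos 2x + (8/3)sin 2x
E_pi/2 D f = 3sin x + (9/2)cos 2x - (8/3)sin 2x
D (E_pi/2 ∘ D) f = 3cos x - (16/3)cos 2x - 9sin 2x
E_3pi/2 D (E_pi/2 ∘ D) f = 3sin x + (16/3)cos 2x + 9sin 2x
D E_3pi/2 D (E_pi/2 ∘ D) f = 3cos x + 18cos 2x - (32/3)sin 2x
E_pi (D ∘ E_3pi/2 ∘ D) (E_pi/2 ∘ D) f = -3cos x + 18cos 2x - (32/3)sin 2x
D E_pi (D ∘ E_3pi/2 ∘ D) (E_pi/2 ∘ D) f = 3sin x - (64/3)cos 2x - 36sin 2x

g(x) = 3sin x - (64/3)cos 2x - 36sin 2x


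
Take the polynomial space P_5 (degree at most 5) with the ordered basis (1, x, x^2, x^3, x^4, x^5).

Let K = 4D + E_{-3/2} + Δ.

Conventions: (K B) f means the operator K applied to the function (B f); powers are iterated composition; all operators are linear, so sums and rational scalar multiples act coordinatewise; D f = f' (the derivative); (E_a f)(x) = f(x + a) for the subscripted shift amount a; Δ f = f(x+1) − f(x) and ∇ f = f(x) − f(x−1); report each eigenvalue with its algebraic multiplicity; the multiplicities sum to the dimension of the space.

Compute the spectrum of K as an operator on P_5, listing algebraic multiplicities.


image of 1: 1
image of x: x + 7/2
image of x^2: x^2 + 7x + 13/4
image of x^3: x^3 + (21/2)x^2 + (39/4)x - 19/8
image of x^4: x^4 + 14x^3 + (39/2)x^2 - (19/2)x + 97/16
image of x^5: x^5 + (35/2)x^4 + (65/2)x^3 - (95/4)x^2 + (485/16)x - 211/32
the matrix is upper triangular; its diagonal is (1, 1, 1, 1, 1, 1)
for a triangular matrix the eigenvalues are the diagonal entries, with algebraic multiplicity their repetition count

λ = 1 (multiplicity 6)


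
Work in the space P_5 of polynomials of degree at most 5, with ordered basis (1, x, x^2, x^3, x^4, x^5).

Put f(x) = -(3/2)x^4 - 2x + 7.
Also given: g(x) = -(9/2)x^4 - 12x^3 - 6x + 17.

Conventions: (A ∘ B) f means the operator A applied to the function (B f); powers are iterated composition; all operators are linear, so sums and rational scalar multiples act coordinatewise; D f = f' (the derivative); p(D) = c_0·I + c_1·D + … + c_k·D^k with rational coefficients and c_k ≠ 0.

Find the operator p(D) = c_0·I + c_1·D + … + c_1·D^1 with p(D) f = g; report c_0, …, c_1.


D^0 f = -(3/2)x^4 - 2x + 7
D^1 f = -6x^3 - 2
matching coefficients of g against c_0 f + c_1 Df + … from the top degree down determines the c_i
solution: c_0 = 3, c_1 = 2

p(D) = 3·I + 2·D, i.e. c_0 = 3, c_1 = 2


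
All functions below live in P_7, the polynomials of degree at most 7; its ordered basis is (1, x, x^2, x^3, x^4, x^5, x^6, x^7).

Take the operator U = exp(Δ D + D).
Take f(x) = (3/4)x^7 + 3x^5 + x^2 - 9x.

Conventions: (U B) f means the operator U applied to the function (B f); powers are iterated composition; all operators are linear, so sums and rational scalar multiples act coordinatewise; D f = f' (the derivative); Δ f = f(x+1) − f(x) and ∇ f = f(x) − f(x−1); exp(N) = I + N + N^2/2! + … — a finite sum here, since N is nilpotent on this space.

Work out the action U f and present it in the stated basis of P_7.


order-1 term: (21/4)x^6 + (63/2)x^5 + (375/4)x^4 + 165x^3 + (675/4)x^2 + (187/2)x + 53/4
order-2 term: (63/4)x^5 + (315/2)x^4 + 660x^3 + 1440x^2 + 1620x + 745
order-3 term: (105/4)x^4 + 315x^3 + (2895/2)x^2 + 3015x + 9585/4
order-4 term: (105/4)x^3 + 315x^2 + 1275x + 1740
order-5 term: (63/4)x^2 + (315/2)x + 1587/4
order-6 term: (21/4)x + 63/2
order-7 term: 3/4
the series for exp(Δ D + D) f terminates at order 7
exp(Δ D + D) f = (3/4)x^7 + (21/4)x^6 + (201/4)x^5 + (555/2)x^4 + (4665/4)x^3 + 3388x^2 + (24629/4)x + 10647/2

g(x) = (3/4)x^7 + (21/4)x^6 + (201/4)x^5 + (555/2)x^4 + (4665/4)x^3 + 3388x^2 + (24629/4)x + 10647/2


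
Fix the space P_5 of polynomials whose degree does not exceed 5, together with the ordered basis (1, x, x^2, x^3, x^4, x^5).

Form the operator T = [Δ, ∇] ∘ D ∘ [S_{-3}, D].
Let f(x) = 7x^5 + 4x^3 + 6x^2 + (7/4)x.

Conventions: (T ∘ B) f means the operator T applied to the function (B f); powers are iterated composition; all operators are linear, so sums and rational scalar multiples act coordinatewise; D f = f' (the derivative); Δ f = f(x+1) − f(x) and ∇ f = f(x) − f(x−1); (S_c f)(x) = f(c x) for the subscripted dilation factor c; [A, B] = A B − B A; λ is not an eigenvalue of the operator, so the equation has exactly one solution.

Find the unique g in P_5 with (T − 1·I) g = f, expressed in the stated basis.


g(x) = -7x^5 - 4x^3 - 6x^2 - (7/4)x

write g with unknown coordinates in the stated basis and equate coefficients in (T − 1·I) g = f
solving from the highest basis element down gives g = -7x^5 - 4x^3 - 6x^2 - (7/4)x
check: T g = 0
so T g − 1·g = 7x^5 + 4x^3 + 6x^2 + (7/4)x = f ✓


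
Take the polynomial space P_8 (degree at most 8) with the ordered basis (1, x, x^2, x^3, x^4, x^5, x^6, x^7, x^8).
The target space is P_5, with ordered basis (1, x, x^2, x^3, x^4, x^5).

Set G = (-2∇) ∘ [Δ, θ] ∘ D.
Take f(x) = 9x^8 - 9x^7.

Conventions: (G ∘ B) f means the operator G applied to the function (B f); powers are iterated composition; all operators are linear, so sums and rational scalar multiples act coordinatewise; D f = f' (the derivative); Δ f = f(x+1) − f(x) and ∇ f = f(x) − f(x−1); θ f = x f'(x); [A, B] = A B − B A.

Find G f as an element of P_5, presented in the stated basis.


the result is g(x) = -6048x^5 - 11340x^4 - 12600x^3 - 7560x^2 - 2268x - 252

D f = 72x^7 - 63x^6
θ D f = 504x^7 - 378x^6
Δ θ D f = 3528x^6 + 8316x^5 + 11970x^4 + 10080x^3 + 4914x^2 + 1260x + 126
Δ D f = 504x^6 + 1134x^5 + 1575x^4 + 1260x^3 + 567x^2 + 126x + 9
θ Δ D f = 3024x^6 + 5670x^5 + 6300x^4 + 3780x^3 + 1134x^2 + 126x
[Δ, θ] D f = 504x^6 + 2646x^5 + 5670x^4 + 6300x^3 + 3780x^2 + 1134x + 126
∇ [Δ, θ] D f = 3024x^5 + 5670x^4 + 6300x^3 + 3780x^2 + 1134x + 126
(-2∇) [Δ, θ] D f = -6048x^5 - 11340x^4 - 12600x^3 - 7560x^2 - 2268x - 252


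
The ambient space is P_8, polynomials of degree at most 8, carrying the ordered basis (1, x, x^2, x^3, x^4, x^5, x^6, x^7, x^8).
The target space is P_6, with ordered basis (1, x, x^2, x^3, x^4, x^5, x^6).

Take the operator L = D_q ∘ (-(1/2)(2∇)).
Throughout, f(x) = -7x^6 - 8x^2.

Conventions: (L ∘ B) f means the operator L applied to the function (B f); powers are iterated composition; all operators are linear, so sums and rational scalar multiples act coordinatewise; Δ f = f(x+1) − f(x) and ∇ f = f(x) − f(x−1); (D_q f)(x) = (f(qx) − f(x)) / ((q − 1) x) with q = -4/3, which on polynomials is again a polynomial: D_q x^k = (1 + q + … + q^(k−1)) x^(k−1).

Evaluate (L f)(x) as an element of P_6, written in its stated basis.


∇ f = -42x^5 + 105x^4 - 140x^3 + 105x^2 - 58x + 15
(2∇) f = -84x^5 + 210x^4 - 280x^3 + 210x^2 - 116x + 30
(-(1/2)(2∇)) f = 42x^5 - 105x^4 + 140x^3 - 105x^2 + 58x - 15
D_q (-(1/2)(2∇)) f = (2534/27)x^4 + (875/9)x^3 + (1820/9)x^2 + 35x + 58

the result is g(x) = (2534/27)x^4 + (875/9)x^3 + (1820/9)x^2 + 35x + 58
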